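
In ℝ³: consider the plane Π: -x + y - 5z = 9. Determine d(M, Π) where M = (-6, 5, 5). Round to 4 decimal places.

4.4264

n·M − d = (-1)·(-6) + (1)·(5) + (-5)·(5) − 9 = -23; |n| = √27.
Distance = |-23| / √27 = 23/√27 ≈ 4.4264.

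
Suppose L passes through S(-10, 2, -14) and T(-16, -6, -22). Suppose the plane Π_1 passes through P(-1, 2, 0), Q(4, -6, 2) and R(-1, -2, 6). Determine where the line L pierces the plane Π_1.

(-4, 10, -6)

A direction vector for L is T − S = (-6, -8, -8).
PQ = (5, -8, 2), PR = (0, -4, 6); a normal to Π_1 is PQ × PR = (-40, -30, -20).
Using P: Π_1 has equation -40x - 30y - 20z = -20.
Substitute r = (-10, 2, -14) + t(-6, -8, -8) into the plane: 620 + 640t = -20, so t = -1.
Intersection: (-10, 2, -14) + (-1)·(-6, -8, -8) = (-4, 10, -6).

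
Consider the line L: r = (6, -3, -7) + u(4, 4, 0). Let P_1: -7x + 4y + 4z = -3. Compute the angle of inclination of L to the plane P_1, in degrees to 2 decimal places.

sin θ = |n·v| / (|n||v|) = |-12| / (√81 · √32) = 0.23570.
θ ≈ 13.63°.

13.63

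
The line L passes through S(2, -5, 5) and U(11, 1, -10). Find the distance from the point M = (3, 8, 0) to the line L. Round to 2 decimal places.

A direction vector for L is U − S = (9, 6, -15).
Taking (2, -5, 5) on L with direction v = (9, 6, -15): w = M − (2, -5, 5) = (1, 13, -5), and w × v = (-165, -30, -111).
Distance = |w × v| / |v| = √40446 / √342 ≈ 10.87.

10.87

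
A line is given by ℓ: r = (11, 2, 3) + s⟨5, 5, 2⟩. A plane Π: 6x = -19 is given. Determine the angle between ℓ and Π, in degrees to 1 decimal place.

sin θ = |n·v| / (|n||v|) = |30| / (√36 · √54) = 0.68041.
θ ≈ 42.9°.

42.9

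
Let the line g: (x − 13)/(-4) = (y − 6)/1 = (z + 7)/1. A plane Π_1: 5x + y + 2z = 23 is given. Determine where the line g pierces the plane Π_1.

g has direction (-4, 1, 1) through (13, 6, -7).
Substitute r = (13, 6, -7) + t(-4, 1, 1) into the plane: 57 + (-17)t = 23, so t = 2.
Intersection: (13, 6, -7) + 2·(-4, 1, 1) = (5, 8, -5).

(5, 8, -5)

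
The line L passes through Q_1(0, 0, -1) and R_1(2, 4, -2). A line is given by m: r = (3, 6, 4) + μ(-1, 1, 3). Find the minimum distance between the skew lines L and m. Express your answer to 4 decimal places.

2.5716

A direction vector for L is R_1 − Q_1 = (2, 4, -1).
Common perpendicular direction n = (2, 4, -1) × (-1, 1, 3) = (13, -5, 6).
With w = (3, 6, 4) − (0, 0, -1) = (3, 6, 5), w · n = 39.
Distance = |w · n| / |n| = |39| / √230 ≈ 2.5716.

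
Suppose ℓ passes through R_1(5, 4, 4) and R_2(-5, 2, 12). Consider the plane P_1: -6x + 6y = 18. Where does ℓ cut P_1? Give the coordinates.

(0, 3, 8)

A direction vector for ℓ is R_2 − R_1 = (-10, -2, 8).
Substitute r = (5, 4, 4) + t(-10, -2, 8) into the plane: -6 + 48t = 18, so t = 1/2.
Intersection: (5, 4, 4) + (1/2)·(-10, -2, 8) = (0, 3, 8).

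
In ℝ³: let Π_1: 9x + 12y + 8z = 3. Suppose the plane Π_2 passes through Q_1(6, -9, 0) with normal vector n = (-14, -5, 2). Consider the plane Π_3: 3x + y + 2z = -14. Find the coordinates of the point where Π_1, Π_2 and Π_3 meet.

(-1, 7, -9)

Π_2: n·r = n·Q_1 gives -14x - 5y + 2z = -39.
Solving the 3×3 linear system 9x + 12y + 8z = 3, -14x - 5y + 2z = -39, 3x + y + 2z = -14 (e.g. by elimination or Cramer's rule, determinant = 308) gives (-1, 7, -9).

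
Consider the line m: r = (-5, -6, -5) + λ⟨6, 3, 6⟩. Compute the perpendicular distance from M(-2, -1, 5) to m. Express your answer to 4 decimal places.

Taking (-5, -6, -5) on m with direction v = (6, 3, 6): w = M − (-5, -6, -5) = (3, 5, 10), and w × v = (0, 42, -21).
Distance = |w × v| / |v| = √2205 / √81 ≈ 5.2175.

5.2175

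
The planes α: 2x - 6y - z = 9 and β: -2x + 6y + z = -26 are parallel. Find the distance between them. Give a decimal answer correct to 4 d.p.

2.6550

Rescale β by 1/(-1): 2x - 6y - z = 26. Then distance = |9 − 26| / √41 ≈ 2.6550.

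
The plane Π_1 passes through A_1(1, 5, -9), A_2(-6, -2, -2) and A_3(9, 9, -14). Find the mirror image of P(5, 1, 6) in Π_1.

A_1A_2 = (-7, -7, 7), A_1A_3 = (8, 4, -5); a normal to Π_1 is A_1A_2 × A_1A_3 = (7, 21, 28).
Using A_1: Π_1 has equation 7x + 21y + 28z = -140.
λ = (n·P − d)/|n|² = (224 − (-140))/1274 = 2/7.
Reflection = P − 2λn = (5, 1, 6) − (4/7)·(7, 21, 28) = (1, -11, -10).

(1, -11, -10)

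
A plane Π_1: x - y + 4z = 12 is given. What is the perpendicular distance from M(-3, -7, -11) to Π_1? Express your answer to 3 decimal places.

n·M − d = (1)·(-3) + (-1)·(-7) + (4)·(-11) − 12 = -52; |n| = √18.
Distance = |-52| / √18 = 52/√18 ≈ 12.257.

12.257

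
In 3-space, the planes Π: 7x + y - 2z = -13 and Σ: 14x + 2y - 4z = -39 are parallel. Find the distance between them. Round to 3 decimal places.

0.885

Rescale Σ by 1/2: 7x + y - 2z = -39/2. Then distance = |-13 − (-39/2)| / √54 ≈ 0.885.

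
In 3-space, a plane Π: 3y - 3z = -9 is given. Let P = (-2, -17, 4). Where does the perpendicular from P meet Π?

(-2, -8, -5)

Foot = P − λn with λ = (n·P − d)/|n|² = (-63 − (-9))/18 = -3.
Foot = (-2, -17, 4) − (-3)·(0, 3, -3) = (-2, -8, -5).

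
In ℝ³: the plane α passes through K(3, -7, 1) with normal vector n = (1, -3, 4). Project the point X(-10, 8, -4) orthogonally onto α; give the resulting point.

α: n·r = n·K gives x - 3y + 4z = 28.
Foot = X − λn with λ = (n·X − d)/|n|² = (-50 − 28)/26 = -3.
Foot = (-10, 8, -4) − (-3)·(1, -3, 4) = (-7, -1, 8).

(-7, -1, 8)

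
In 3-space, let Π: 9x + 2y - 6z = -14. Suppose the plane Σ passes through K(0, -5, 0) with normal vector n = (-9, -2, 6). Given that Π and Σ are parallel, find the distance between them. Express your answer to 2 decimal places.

0.36

Σ: n·r = n·K gives -9x - 2y + 6z = 10.
Rescale Σ by 1/(-1): 9x + 2y - 6z = -10. Then distance = |-14 − (-10)| / √121 ≈ 0.36.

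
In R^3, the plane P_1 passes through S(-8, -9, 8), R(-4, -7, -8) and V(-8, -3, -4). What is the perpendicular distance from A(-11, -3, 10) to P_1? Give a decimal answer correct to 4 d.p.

SR = (4, 2, -16), SV = (0, 6, -12); a normal to P_1 is SR × SV = (72, 48, 24).
Using S: P_1 has equation 72x + 48y + 24z = -816.
n·A − d = (72)·(-11) + (48)·(-3) + (24)·(10) − (-816) = 120; |n| = √8064.
Distance = |120| / √8064 = 120/√8064 ≈ 1.3363.

1.3363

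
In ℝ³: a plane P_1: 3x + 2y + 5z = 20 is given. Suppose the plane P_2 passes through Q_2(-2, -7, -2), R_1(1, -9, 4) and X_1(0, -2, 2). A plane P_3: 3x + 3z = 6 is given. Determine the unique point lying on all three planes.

Q_2R_1 = (3, -2, 6), Q_2X_1 = (2, 5, 4); a normal to P_2 is Q_2R_1 × Q_2X_1 = (-38, 0, 19).
Using Q_2: P_2 has equation -38x + 19z = 38.
Solving the 3×3 linear system 3x + 2y + 5z = 20, -38x + 19z = 38, 3x + 3z = 6 (e.g. by elimination or Cramer's rule, determinant = 342) gives (0, 5, 2).

(0, 5, 2)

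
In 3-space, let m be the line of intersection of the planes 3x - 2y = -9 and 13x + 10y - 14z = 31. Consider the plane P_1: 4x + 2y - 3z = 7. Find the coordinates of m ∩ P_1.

(1, 6, 3)

Direction of m: (3, -2, 0) × (13, 10, -14) = (28, 42, 56).
A point on m: solving the two plane equations with x = 9 gives (9, 18, 19).
Substitute r = (9, 18, 19) + t(28, 42, 56) into the plane: 15 + 28t = 7, so t = -2/7.
Intersection: (9, 18, 19) + (-2/7)·(28, 42, 56) = (1, 6, 3).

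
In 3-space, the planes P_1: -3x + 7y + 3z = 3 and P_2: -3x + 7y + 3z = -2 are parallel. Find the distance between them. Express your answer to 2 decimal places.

0.61

Same normal n = (-3, 7, 3) with |n| = √67; distance = |3 − (-2)| / |n| = 5/√67 ≈ 0.61.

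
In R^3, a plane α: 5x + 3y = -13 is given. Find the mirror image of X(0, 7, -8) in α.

λ = (n·X − d)/|n|² = (21 − (-13))/34 = 1.
Reflection = X − 2λn = (0, 7, -8) − 2·(5, 3, 0) = (-10, 1, -8).

(-10, 1, -8)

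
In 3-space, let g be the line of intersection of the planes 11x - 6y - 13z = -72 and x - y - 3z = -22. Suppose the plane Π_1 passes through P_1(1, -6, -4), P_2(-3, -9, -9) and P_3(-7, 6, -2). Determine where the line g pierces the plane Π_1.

Direction of g: (11, -6, -13) × (1, -1, -3) = (5, 20, -5).
A point on g: solving the two plane equations with x = 9 gives (9, 22, 3).
P_1P_2 = (-4, -3, -5), P_1P_3 = (-8, 12, 2); a normal to Π_1 is P_1P_2 × P_1P_3 = (54, 48, -72).
Using P_1: Π_1 has equation 54x + 48y - 72z = 54.
Substitute r = (9, 22, 3) + t(5, 20, -5) into the plane: 1326 + 1590t = 54, so t = -4/5.
Intersection: (9, 22, 3) + (-4/5)·(5, 20, -5) = (5, 6, 7).

(5, 6, 7)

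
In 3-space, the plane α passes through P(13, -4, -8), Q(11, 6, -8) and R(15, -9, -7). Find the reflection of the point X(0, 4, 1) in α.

(20, 8, -19)

PQ = (-2, 10, 0), PR = (2, -5, 1); a normal to α is PQ × PR = (10, 2, -10).
Using P: α has equation 10x + 2y - 10z = 202.
λ = (n·X − d)/|n|² = (-2 − 202)/204 = -1.
Reflection = X − 2λn = (0, 4, 1) − (-2)·(10, 2, -10) = (20, 8, -19).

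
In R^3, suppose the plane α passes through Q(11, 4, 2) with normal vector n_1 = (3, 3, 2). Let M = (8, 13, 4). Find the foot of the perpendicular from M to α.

α: n_1·r = n_1·Q gives 3x + 3y + 2z = 49.
Foot = M − λn with λ = (n·M − d)/|n|² = (71 − 49)/22 = 1.
Foot = (8, 13, 4) − 1·(3, 3, 2) = (5, 10, 2).

(5, 10, 2)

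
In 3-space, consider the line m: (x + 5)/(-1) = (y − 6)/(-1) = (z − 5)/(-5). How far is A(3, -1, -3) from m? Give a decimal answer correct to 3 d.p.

m has direction (-1, -1, -5) through (-5, 6, 5).
Taking (-5, 6, 5) on m with direction v = (-1, -1, -5): w = A − (-5, 6, 5) = (8, -7, -8), and w × v = (27, 48, -15).
Distance = |w × v| / |v| = √3258 / √27 ≈ 10.985.

10.985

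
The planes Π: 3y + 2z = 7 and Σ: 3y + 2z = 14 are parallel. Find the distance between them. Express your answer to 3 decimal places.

Same normal n = (0, 3, 2) with |n| = √13; distance = |7 − 14| / |n| = 7/√13 ≈ 1.941.

1.941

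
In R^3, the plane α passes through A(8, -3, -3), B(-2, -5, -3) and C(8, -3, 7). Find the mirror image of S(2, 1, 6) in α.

AB = (-10, -2, 0), AC = (0, 0, 10); a normal to α is AB × AC = (-20, 100, 0).
Using A: α has equation -20x + 100y = -460.
λ = (n·S − d)/|n|² = (60 − (-460))/10400 = 1/20.
Reflection = S − 2λn = (2, 1, 6) − (1/10)·(-20, 100, 0) = (4, -9, 6).

(4, -9, 6)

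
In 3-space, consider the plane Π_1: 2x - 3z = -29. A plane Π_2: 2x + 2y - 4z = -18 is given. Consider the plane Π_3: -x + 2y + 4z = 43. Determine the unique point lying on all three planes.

Solving the 3×3 linear system 2x - 3z = -29, 2x + 2y - 4z = -18, -x + 2y + 4z = 43 (e.g. by elimination or Cramer's rule, determinant = 14) gives (-7, 8, 5).

(-7, 8, 5)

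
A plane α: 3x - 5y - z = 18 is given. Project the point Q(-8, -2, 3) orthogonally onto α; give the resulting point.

Foot = Q − λn with λ = (n·Q − d)/|n|² = (-17 − 18)/35 = -1.
Foot = (-8, -2, 3) − (-1)·(3, -5, -1) = (-5, -7, 2).

(-5, -7, 2)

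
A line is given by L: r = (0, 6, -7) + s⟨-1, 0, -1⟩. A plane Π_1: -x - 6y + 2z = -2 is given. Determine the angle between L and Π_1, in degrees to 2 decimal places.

6.34

sin θ = |n·v| / (|n||v|) = |-1| / (√41 · √2) = 0.11043.
θ ≈ 6.34°.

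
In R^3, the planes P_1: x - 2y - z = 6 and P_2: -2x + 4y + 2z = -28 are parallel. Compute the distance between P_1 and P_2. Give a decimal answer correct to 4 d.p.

3.2660

Rescale P_2 by 1/(-2): x - 2y - z = 14. Then distance = |6 − 14| / √6 ≈ 3.2660.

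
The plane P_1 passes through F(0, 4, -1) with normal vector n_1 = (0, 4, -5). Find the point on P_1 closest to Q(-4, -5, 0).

P_1: n_1·r = n_1·F gives 4y - 5z = 21.
Foot = Q − λn with λ = (n·Q − d)/|n|² = (-20 − 21)/41 = -1.
Foot = (-4, -5, 0) − (-1)·(0, 4, -5) = (-4, -1, -5).

(-4, -1, -5)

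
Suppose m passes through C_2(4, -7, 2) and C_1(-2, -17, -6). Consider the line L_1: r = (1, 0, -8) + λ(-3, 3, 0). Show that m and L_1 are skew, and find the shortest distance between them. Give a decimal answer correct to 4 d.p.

9.7980

A direction vector for m is C_1 − C_2 = (-6, -10, -8).
Common perpendicular direction n = (-6, -10, -8) × (-3, 3, 0) = (24, 24, -48).
With w = (1, 0, -8) − (4, -7, 2) = (-3, 7, -10), w · n = 576.
Since n ≠ 0 the lines are not parallel, and w · n = 576 ≠ 0 so they do not intersect; hence they are skew.
Distance = |w · n| / |n| = |576| / √3456 ≈ 9.7980.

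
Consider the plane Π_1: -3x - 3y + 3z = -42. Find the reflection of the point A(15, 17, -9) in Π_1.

(-3, -1, 9)

λ = (n·A − d)/|n|² = (-123 − (-42))/27 = -3.
Reflection = A − 2λn = (15, 17, -9) − (-6)·(-3, -3, 3) = (-3, -1, 9).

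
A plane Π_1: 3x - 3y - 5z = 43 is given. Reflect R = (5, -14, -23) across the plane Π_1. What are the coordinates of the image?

λ = (n·R − d)/|n|² = (172 − 43)/43 = 3.
Reflection = R − 2λn = (5, -14, -23) − 6·(3, -3, -5) = (-13, 4, 7).

(-13, 4, 7)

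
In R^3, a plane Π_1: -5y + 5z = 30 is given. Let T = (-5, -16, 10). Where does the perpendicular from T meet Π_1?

Foot = T − λn with λ = (n·T − d)/|n|² = (130 − 30)/50 = 2.
Foot = (-5, -16, 10) − 2·(0, -5, 5) = (-5, -6, 0).

(-5, -6, 0)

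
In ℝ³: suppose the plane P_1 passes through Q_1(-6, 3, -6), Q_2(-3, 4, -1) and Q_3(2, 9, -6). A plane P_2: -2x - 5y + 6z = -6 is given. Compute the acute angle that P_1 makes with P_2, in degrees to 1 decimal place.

78.8

Q_1Q_2 = (3, 1, 5), Q_1Q_3 = (8, 6, 0); a normal to P_1 is Q_1Q_2 × Q_1Q_3 = (-30, 40, 10).
Using Q_1: P_1 has equation -30x + 40y + 10z = 240.
cos θ = |n₁·n₂| / (|n₁||n₂|) = |-80| / (√2600 · √65).
θ = arccos(0.19460) ≈ 78.8°.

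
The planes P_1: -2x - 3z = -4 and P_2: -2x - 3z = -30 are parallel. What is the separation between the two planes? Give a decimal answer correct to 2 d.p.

Same normal n = (-2, 0, -3) with |n| = √13; distance = |-4 − (-30)| / |n| = 26/√13 ≈ 7.21.

7.21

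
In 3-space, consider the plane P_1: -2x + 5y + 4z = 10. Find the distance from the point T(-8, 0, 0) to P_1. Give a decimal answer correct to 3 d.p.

0.894

n·T − d = (-2)·(-8) + (5)·(0) + (4)·(0) − 10 = 6; |n| = √45.
Distance = |6| / √45 = 6/√45 ≈ 0.894.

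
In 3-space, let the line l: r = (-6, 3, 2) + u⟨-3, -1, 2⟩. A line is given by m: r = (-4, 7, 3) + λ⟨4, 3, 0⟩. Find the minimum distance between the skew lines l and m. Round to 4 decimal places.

Common perpendicular direction n = (-3, -1, 2) × (4, 3, 0) = (-6, 8, -5).
With w = (-4, 7, 3) − (-6, 3, 2) = (2, 4, 1), w · n = 15.
Distance = |w · n| / |n| = |15| / √125 ≈ 1.3416.

1.3416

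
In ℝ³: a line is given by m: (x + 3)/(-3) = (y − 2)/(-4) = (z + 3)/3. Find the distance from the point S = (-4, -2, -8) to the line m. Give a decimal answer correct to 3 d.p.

m has direction (-3, -4, 3) through (-3, 2, -3).
Taking (-3, 2, -3) on m with direction v = (-3, -4, 3): w = S − (-3, 2, -3) = (-1, -4, -5), and w × v = (-32, 18, -8).
Distance = |w × v| / |v| = √1412 / √34 ≈ 6.444.

6.444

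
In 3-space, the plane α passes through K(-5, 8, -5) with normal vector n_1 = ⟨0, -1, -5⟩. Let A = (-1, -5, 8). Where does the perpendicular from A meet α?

(-1, -7, -2)

α: n_1·r = n_1·K gives -y - 5z = 17.
Foot = A − λn with λ = (n·A − d)/|n|² = (-35 − 17)/26 = -2.
Foot = (-1, -5, 8) − (-2)·(0, -1, -5) = (-1, -7, -2).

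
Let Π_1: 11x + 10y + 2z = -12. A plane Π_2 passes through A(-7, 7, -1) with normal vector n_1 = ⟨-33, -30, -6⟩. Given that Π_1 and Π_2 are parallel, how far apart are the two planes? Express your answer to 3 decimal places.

Π_2: n_1·r = n_1·A gives -33x - 30y - 6z = 27.
Rescale Π_2 by 1/(-3): 11x + 10y + 2z = -9. Then distance = |-12 − (-9)| / √225 ≈ 0.200.

0.200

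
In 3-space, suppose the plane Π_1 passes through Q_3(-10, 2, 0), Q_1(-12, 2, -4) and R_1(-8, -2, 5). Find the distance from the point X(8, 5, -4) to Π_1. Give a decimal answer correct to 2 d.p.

Q_3Q_1 = (-2, 0, -4), Q_3R_1 = (2, -4, 5); a normal to Π_1 is Q_3Q_1 × Q_3R_1 = (-16, 2, 8).
Using Q_3: Π_1 has equation -16x + 2y + 8z = 164.
n·X − d = (-16)·(8) + (2)·(5) + (8)·(-4) − 164 = -314; |n| = √324.
Distance = |-314| / √324 = 314/√324 ≈ 17.44.

17.44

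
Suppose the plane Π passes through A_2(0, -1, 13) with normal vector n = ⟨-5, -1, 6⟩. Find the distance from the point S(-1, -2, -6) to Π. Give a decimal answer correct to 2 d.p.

13.72

Π: n·r = n·A_2 gives -5x - y + 6z = 79.
n·S − d = (-5)·(-1) + (-1)·(-2) + (6)·(-6) − 79 = -108; |n| = √62.
Distance = |-108| / √62 = 108/√62 ≈ 13.72.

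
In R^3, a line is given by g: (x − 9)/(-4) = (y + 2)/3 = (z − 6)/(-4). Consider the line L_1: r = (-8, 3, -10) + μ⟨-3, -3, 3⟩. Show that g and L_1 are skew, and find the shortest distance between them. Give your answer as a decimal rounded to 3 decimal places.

5.151

g has direction (-4, 3, -4) through (9, -2, 6).
Common perpendicular direction n = (-4, 3, -4) × (-3, -3, 3) = (-3, 24, 21).
With w = (-8, 3, -10) − (9, -2, 6) = (-17, 5, -16), w · n = -165.
Since n ≠ 0 the lines are not parallel, and w · n = -165 ≠ 0 so they do not intersect; hence they are skew.
Distance = |w · n| / |n| = |-165| / √1026 ≈ 5.151.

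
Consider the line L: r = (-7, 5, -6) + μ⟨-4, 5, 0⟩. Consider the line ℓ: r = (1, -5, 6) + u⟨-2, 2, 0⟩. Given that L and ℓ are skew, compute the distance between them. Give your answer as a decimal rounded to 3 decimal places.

12.000

Common perpendicular direction n = (-4, 5, 0) × (-2, 2, 0) = (0, 0, 2).
With w = (1, -5, 6) − (-7, 5, -6) = (8, -10, 12), w · n = 24.
Distance = |w · n| / |n| = |24| / √4 ≈ 12.000.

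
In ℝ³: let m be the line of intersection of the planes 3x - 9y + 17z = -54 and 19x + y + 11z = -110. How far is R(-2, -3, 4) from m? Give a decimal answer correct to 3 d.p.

Direction of m: (3, -9, 17) × (19, 1, 11) = (-116, 290, 174).
A point on m: solving the two plane equations with x = -8 gives (-8, 9, 3).
Taking (-8, 9, 3) on m with direction v = (-116, 290, 174): w = R − (-8, 9, 3) = (6, -12, 1), and w × v = (-2378, -1160, 348).
Distance = |w × v| / |v| = √7121588 / √127832 ≈ 7.464.

7.464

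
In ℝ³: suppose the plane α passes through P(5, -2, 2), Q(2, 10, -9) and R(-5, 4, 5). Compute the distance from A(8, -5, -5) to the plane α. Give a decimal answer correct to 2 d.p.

4.09

PQ = (-3, 12, -11), PR = (-10, 6, 3); a normal to α is PQ × PR = (102, 119, 102).
Using P: α has equation 102x + 119y + 102z = 476.
n·A − d = (102)·(8) + (119)·(-5) + (102)·(-5) − 476 = -765; |n| = √34969.
Distance = |-765| / √34969 = 765/√34969 ≈ 4.09.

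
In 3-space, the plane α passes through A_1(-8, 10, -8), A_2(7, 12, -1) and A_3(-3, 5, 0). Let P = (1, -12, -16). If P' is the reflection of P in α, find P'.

A_1A_2 = (15, 2, 7), A_1A_3 = (5, -5, 8); a normal to α is A_1A_2 × A_1A_3 = (51, -85, -85).
Using A_1: α has equation 51x - 85y - 85z = -578.
λ = (n·P − d)/|n|² = (2431 − (-578))/17051 = 3/17.
Reflection = P − 2λn = (1, -12, -16) − (6/17)·(51, -85, -85) = (-17, 18, 14).

(-17, 18, 14)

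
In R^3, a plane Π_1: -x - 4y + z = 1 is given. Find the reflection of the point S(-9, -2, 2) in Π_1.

λ = (n·S − d)/|n|² = (19 − 1)/18 = 1.
Reflection = S − 2λn = (-9, -2, 2) − 2·(-1, -4, 1) = (-7, 6, 0).

(-7, 6, 0)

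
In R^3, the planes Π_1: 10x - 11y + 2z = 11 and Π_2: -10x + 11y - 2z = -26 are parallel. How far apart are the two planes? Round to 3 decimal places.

Rescale Π_2 by 1/(-1): 10x - 11y + 2z = 26. Then distance = |11 − 26| / √225 ≈ 1.000.

1.000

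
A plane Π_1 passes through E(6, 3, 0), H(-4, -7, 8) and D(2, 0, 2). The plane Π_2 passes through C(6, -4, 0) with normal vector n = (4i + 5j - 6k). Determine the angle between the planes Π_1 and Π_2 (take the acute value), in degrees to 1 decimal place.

EH = (-10, -10, 8), ED = (-4, -3, 2); a normal to Π_1 is EH × ED = (4, -12, -10).
Using E: Π_1 has equation 4x - 12y - 10z = -12.
Π_2: n·r = n·C gives 4x + 5y - 6z = 4.
cos θ = |n₁·n₂| / (|n₁||n₂|) = |16| / (√260 · √77).
θ = arccos(0.11308) ≈ 83.5°.

83.5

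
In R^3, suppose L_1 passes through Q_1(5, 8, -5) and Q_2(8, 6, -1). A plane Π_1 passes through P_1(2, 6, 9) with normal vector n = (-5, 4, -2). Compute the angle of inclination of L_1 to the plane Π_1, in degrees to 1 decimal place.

59.1

A direction vector for L_1 is Q_2 − Q_1 = (3, -2, 4).
Π_1: n·r = n·P_1 gives -5x + 4y - 2z = -4.
sin θ = |n·v| / (|n||v|) = |-31| / (√45 · √29) = 0.85814.
θ ≈ 59.1°.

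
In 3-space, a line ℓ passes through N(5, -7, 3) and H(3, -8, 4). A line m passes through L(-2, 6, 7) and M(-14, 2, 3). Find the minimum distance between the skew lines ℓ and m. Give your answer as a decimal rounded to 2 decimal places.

15.15

A direction vector for ℓ is H − N = (-2, -1, 1).
A direction vector for m is M − L = (-12, -4, -4).
Common perpendicular direction n = (-2, -1, 1) × (-12, -4, -4) = (8, -20, -4).
With w = (-2, 6, 7) − (5, -7, 3) = (-7, 13, 4), w · n = -332.
Distance = |w · n| / |n| = |-332| / √480 ≈ 15.15.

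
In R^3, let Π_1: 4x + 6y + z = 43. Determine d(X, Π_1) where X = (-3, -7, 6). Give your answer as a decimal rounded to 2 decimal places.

n·X − d = (4)·(-3) + (6)·(-7) + (1)·(6) − 43 = -91; |n| = √53.
Distance = |-91| / √53 = 91/√53 ≈ 12.50.

12.50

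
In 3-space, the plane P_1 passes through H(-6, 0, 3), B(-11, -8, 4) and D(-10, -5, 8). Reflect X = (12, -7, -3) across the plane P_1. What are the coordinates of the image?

HB = (-5, -8, 1), HD = (-4, -5, 5); a normal to P_1 is HB × HD = (-35, 21, -7).
Using H: P_1 has equation -35x + 21y - 7z = 189.
λ = (n·X − d)/|n|² = (-546 − 189)/1715 = -3/7.
Reflection = X − 2λn = (12, -7, -3) − (-6/7)·(-35, 21, -7) = (-18, 11, -9).

(-18, 11, -9)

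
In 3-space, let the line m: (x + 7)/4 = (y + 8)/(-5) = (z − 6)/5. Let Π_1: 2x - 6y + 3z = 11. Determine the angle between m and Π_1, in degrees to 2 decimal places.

m has direction (4, -5, 5) through (-7, -8, 6).
sin θ = |n·v| / (|n||v|) = |53| / (√49 · √66) = 0.93198.
θ ≈ 68.75°.

68.75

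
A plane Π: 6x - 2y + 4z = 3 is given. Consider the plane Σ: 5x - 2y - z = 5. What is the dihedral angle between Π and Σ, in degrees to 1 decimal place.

cos θ = |n₁·n₂| / (|n₁||n₂|) = |30| / (√56 · √30).
θ = arccos(0.73193) ≈ 43.0°.

43.0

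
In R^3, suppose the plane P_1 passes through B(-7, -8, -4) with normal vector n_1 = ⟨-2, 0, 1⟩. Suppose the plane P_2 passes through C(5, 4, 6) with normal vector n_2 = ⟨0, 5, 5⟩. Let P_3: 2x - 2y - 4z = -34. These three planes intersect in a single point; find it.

(-3, 6, 4)

P_1: n_1·r = n_1·B gives -2x + z = 10.
P_2: n_2·r = n_2·C gives 5y + 5z = 50.
Solving the 3×3 linear system -2x + z = 10, 5y + 5z = 50, 2x - 2y - 4z = -34 (e.g. by elimination or Cramer's rule, determinant = 10) gives (-3, 6, 4).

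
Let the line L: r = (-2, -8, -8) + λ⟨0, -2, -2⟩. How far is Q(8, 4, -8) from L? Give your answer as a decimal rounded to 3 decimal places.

Taking (-2, -8, -8) on L with direction v = (0, -2, -2): w = Q − (-2, -8, -8) = (10, 12, 0), and w × v = (-24, 20, -20).
Distance = |w × v| / |v| = √1376 / √8 ≈ 13.115.

13.115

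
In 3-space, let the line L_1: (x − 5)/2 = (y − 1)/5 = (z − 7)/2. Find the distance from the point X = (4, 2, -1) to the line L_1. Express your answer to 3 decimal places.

L_1 has direction (2, 5, 2) through (5, 1, 7).
Taking (5, 1, 7) on L_1 with direction v = (2, 5, 2): w = X − (5, 1, 7) = (-1, 1, -8), and w × v = (42, -14, -7).
Distance = |w × v| / |v| = √2009 / √33 ≈ 7.802.

7.802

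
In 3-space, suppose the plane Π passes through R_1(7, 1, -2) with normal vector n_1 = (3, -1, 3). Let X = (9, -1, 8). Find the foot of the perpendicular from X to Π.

Π: n_1·r = n_1·R_1 gives 3x - y + 3z = 14.
Foot = X − λn with λ = (n·X − d)/|n|² = (52 − 14)/19 = 2.
Foot = (9, -1, 8) − 2·(3, -1, 3) = (3, 1, 2).

(3, 1, 2)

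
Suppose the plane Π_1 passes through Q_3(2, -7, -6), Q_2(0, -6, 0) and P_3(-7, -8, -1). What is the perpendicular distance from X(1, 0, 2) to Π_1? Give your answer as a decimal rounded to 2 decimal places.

4.95

Q_3Q_2 = (-2, 1, 6), Q_3P_3 = (-9, -1, 5); a normal to Π_1 is Q_3Q_2 × Q_3P_3 = (11, -44, 11).
Using Q_3: Π_1 has equation 11x - 44y + 11z = 264.
n·X − d = (11)·(1) + (-44)·(0) + (11)·(2) − 264 = -231; |n| = √2178.
Distance = |-231| / √2178 = 231/√2178 ≈ 4.95.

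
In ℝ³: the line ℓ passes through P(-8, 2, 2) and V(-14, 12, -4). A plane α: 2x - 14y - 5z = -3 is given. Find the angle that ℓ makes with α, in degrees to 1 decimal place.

38.3

A direction vector for ℓ is V − P = (-6, 10, -6).
sin θ = |n·v| / (|n||v|) = |-122| / (√225 · √172) = 0.62016.
θ ≈ 38.3°.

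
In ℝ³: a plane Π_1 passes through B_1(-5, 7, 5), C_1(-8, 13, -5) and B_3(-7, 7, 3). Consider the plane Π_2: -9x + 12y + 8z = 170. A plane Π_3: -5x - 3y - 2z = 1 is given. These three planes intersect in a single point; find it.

B_1C_1 = (-3, 6, -10), B_1B_3 = (-2, 0, -2); a normal to Π_1 is B_1C_1 × B_1B_3 = (-12, 14, 12).
Using B_1: Π_1 has equation -12x + 14y + 12z = 218.
Solving the 3×3 linear system -12x + 14y + 12z = 218, -9x + 12y + 8z = 170, -5x - 3y - 2z = 1 (e.g. by elimination or Cramer's rule, determinant = 232) gives (-6, 7, 4).

(-6, 7, 4)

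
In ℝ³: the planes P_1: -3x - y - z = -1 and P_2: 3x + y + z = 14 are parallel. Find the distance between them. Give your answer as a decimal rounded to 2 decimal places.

3.92

Rescale P_2 by 1/(-1): -3x - y - z = -14. Then distance = |-1 − (-14)| / √11 ≈ 3.92.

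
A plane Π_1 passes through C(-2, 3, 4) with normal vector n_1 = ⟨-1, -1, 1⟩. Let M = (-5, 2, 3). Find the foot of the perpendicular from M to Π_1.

(-4, 3, 2)

Π_1: n_1·r = n_1·C gives -x - y + z = 3.
Foot = M − λn with λ = (n·M − d)/|n|² = (6 − 3)/3 = 1.
Foot = (-5, 2, 3) − 1·(-1, -1, 1) = (-4, 3, 2).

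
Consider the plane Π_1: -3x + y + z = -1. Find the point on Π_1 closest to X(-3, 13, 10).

(6, 10, 7)

Foot = X − λn with λ = (n·X − d)/|n|² = (32 − (-1))/11 = 3.
Foot = (-3, 13, 10) − 3·(-3, 1, 1) = (6, 10, 7).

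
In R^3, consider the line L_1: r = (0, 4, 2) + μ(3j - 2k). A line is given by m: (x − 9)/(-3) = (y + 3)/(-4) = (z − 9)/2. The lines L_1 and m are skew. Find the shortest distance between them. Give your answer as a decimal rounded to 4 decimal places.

0.2727

m has direction (-3, -4, 2) through (9, -3, 9).
Common perpendicular direction n = (0, 3, -2) × (-3, -4, 2) = (-2, 6, 9).
With w = (9, -3, 9) − (0, 4, 2) = (9, -7, 7), w · n = 3.
Distance = |w · n| / |n| = |3| / √121 ≈ 0.2727.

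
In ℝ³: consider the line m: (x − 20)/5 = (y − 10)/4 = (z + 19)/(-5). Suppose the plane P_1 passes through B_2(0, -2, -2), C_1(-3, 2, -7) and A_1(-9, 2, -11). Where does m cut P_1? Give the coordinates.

(0, -6, 1)

m has direction (5, 4, -5) through (20, 10, -19).
B_2C_1 = (-3, 4, -5), B_2A_1 = (-9, 4, -9); a normal to P_1 is B_2C_1 × B_2A_1 = (-16, 18, 24).
Using B_2: P_1 has equation -16x + 18y + 24z = -84.
Substitute r = (20, 10, -19) + t(5, 4, -5) into the plane: -596 + (-128)t = -84, so t = -4.
Intersection: (20, 10, -19) + (-4)·(5, 4, -5) = (0, -6, 1).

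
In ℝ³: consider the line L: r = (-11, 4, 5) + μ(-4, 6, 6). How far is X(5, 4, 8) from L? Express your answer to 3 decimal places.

Taking (-11, 4, 5) on L with direction v = (-4, 6, 6): w = X − (-11, 4, 5) = (16, 0, 3), and w × v = (-18, -108, 96).
Distance = |w × v| / |v| = √21204 / √88 ≈ 15.523.

15.523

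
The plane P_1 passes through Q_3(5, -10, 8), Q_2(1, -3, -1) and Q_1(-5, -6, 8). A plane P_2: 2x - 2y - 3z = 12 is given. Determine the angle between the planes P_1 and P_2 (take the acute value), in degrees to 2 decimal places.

53.83

Q_3Q_2 = (-4, 7, -9), Q_3Q_1 = (-10, 4, 0); a normal to P_1 is Q_3Q_2 × Q_3Q_1 = (36, 90, 54).
Using Q_3: P_1 has equation 36x + 90y + 54z = -288.
cos θ = |n₁·n₂| / (|n₁||n₂|) = |-270| / (√12312 · √17).
θ = arccos(0.59017) ≈ 53.83°.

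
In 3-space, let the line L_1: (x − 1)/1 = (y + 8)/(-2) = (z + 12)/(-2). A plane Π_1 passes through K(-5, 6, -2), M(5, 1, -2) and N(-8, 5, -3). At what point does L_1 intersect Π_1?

L_1 has direction (1, -2, -2) through (1, -8, -12).
KM = (10, -5, 0), KN = (-3, -1, -1); a normal to Π_1 is KM × KN = (5, 10, -25).
Using K: Π_1 has equation 5x + 10y - 25z = 85.
Substitute r = (1, -8, -12) + t(1, -2, -2) into the plane: 225 + 35t = 85, so t = -4.
Intersection: (1, -8, -12) + (-4)·(1, -2, -2) = (-3, 0, -4).

(-3, 0, -4)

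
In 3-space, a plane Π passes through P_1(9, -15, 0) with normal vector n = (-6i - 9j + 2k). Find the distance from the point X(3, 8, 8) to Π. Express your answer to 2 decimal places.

Π: n·r = n·P_1 gives -6x - 9y + 2z = 81.
n·X − d = (-6)·(3) + (-9)·(8) + (2)·(8) − 81 = -155; |n| = √121.
Distance = |-155| / √121 = 155/√121 ≈ 14.09.

14.09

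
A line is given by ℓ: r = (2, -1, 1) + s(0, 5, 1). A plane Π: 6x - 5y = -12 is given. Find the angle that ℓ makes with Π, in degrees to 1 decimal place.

sin θ = |n·v| / (|n||v|) = |-25| / (√61 · √26) = 0.62775.
θ ≈ 38.9°.

38.9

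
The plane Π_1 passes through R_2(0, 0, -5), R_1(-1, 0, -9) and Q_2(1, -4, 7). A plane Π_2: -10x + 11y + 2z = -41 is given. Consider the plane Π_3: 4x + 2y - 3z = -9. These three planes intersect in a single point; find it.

R_2R_1 = (-1, 0, -4), R_2Q_2 = (1, -4, 12); a normal to Π_1 is R_2R_1 × R_2Q_2 = (-16, 8, 4).
Using R_2: Π_1 has equation -16x + 8y + 4z = -20.
Solving the 3×3 linear system -16x + 8y + 4z = -20, -10x + 11y + 2z = -41, 4x + 2y - 3z = -9 (e.g. by elimination or Cramer's rule, determinant = 160) gives (-2, -5, -3).

(-2, -5, -3)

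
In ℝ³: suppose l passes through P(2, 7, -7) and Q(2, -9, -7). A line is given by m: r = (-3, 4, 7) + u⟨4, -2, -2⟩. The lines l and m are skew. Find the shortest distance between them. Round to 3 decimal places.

10.286

A direction vector for l is Q − P = (0, -16, 0).
Common perpendicular direction n = (0, -16, 0) × (4, -2, -2) = (32, 0, 64).
With w = (-3, 4, 7) − (2, 7, -7) = (-5, -3, 14), w · n = 736.
Distance = |w · n| / |n| = |736| / √5120 ≈ 10.286.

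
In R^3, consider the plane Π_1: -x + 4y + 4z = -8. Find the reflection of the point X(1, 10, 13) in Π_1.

λ = (n·X − d)/|n|² = (91 − (-8))/33 = 3.
Reflection = X − 2λn = (1, 10, 13) − 6·(-1, 4, 4) = (7, -14, -11).

(7, -14, -11)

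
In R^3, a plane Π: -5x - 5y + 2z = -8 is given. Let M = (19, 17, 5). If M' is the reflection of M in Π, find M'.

λ = (n·M − d)/|n|² = (-170 − (-8))/54 = -3.
Reflection = M − 2λn = (19, 17, 5) − (-6)·(-5, -5, 2) = (-11, -13, 17).

(-11, -13, 17)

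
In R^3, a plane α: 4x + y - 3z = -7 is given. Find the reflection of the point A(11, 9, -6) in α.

(-13, 3, 12)

λ = (n·A − d)/|n|² = (71 − (-7))/26 = 3.
Reflection = A − 2λn = (11, 9, -6) − 6·(4, 1, -3) = (-13, 3, 12).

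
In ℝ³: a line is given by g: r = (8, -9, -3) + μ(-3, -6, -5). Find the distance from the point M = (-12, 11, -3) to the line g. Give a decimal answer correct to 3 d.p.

27.360

Taking (8, -9, -3) on g with direction v = (-3, -6, -5): w = M − (8, -9, -3) = (-20, 20, 0), and w × v = (-100, -100, 180).
Distance = |w × v| / |v| = √52400 / √70 ≈ 27.360.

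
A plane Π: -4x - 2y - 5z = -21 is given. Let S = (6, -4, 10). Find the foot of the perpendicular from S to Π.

Foot = S − λn with λ = (n·S − d)/|n|² = (-66 − (-21))/45 = -1.
Foot = (6, -4, 10) − (-1)·(-4, -2, -5) = (2, -6, 5).

(2, -6, 5)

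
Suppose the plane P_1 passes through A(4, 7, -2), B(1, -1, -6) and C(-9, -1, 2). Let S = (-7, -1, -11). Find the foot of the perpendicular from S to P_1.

(-3, -5, -6)

AB = (-3, -8, -4), AC = (-13, -8, 4); a normal to P_1 is AB × AC = (-64, 64, -80).
Using A: P_1 has equation -64x + 64y - 80z = 352.
Foot = S − λn with λ = (n·S − d)/|n|² = (1264 − 352)/14592 = 1/16.
Foot = (-7, -1, -11) − (1/16)·(-64, 64, -80) = (-3, -5, -6).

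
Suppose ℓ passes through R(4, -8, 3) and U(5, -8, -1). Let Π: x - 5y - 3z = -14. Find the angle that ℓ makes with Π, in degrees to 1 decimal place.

32.2

A direction vector for ℓ is U − R = (1, 0, -4).
sin θ = |n·v| / (|n||v|) = |13| / (√35 · √17) = 0.53295.
θ ≈ 32.2°.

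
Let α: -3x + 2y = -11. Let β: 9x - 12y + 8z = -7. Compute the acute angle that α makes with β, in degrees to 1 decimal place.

cos θ = |n₁·n₂| / (|n₁||n₂|) = |-51| / (√13 · √289).
θ = arccos(0.83205) ≈ 33.7°.

33.7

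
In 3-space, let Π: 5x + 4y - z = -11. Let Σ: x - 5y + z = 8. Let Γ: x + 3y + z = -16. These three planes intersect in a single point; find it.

(-1, -3, -6)

Solving the 3×3 linear system 5x + 4y - z = -11, x - 5y + z = 8, x + 3y + z = -16 (e.g. by elimination or Cramer's rule, determinant = -48) gives (-1, -3, -6).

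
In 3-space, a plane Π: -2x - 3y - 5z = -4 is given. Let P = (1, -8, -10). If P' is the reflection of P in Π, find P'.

(9, 4, 10)

λ = (n·P − d)/|n|² = (72 − (-4))/38 = 2.
Reflection = P − 2λn = (1, -8, -10) − 4·(-2, -3, -5) = (9, 4, 10).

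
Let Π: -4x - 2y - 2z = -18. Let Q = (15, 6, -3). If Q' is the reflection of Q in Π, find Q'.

λ = (n·Q − d)/|n|² = (-66 − (-18))/24 = -2.
Reflection = Q − 2λn = (15, 6, -3) − (-4)·(-4, -2, -2) = (-1, -2, -11).

(-1, -2, -11)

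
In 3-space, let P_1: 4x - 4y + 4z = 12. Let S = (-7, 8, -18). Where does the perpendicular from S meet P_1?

(5, -4, -6)

Foot = S − λn with λ = (n·S − d)/|n|² = (-132 − 12)/48 = -3.
Foot = (-7, 8, -18) − (-3)·(4, -4, 4) = (5, -4, -6).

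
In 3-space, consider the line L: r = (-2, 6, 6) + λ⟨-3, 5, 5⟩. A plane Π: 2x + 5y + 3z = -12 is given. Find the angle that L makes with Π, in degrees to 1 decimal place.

sin θ = |n·v| / (|n||v|) = |34| / (√38 · √59) = 0.71806.
θ ≈ 45.9°.

45.9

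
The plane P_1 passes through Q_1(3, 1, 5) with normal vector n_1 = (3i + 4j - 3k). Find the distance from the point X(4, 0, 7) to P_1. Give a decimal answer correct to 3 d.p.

1.200

P_1: n_1·r = n_1·Q_1 gives 3x + 4y - 3z = -2.
n·X − d = (3)·(4) + (4)·(0) + (-3)·(7) − (-2) = -7; |n| = √34.
Distance = |-7| / √34 = 7/√34 ≈ 1.200.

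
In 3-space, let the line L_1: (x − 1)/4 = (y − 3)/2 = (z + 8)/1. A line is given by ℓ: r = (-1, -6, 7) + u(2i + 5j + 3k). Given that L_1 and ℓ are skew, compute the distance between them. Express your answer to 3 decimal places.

17.360

L_1 has direction (4, 2, 1) through (1, 3, -8).
Common perpendicular direction n = (4, 2, 1) × (2, 5, 3) = (1, -10, 16).
With w = (-1, -6, 7) − (1, 3, -8) = (-2, -9, 15), w · n = 328.
Distance = |w · n| / |n| = |328| / √357 ≈ 17.360.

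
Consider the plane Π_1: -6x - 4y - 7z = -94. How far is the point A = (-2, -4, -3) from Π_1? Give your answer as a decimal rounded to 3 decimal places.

n·A − d = (-6)·(-2) + (-4)·(-4) + (-7)·(-3) − (-94) = 143; |n| = √101.
Distance = |143| / √101 = 143/√101 ≈ 14.229.

14.229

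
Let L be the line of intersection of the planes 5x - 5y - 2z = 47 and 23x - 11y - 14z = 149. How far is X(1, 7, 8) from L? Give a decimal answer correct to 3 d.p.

Direction of L: (5, -5, -2) × (23, -11, -14) = (48, 24, 60).
A point on L: solving the two plane equations with x = 7 gives (7, -4, 4).
Taking (7, -4, 4) on L with direction v = (48, 24, 60): w = X − (7, -4, 4) = (-6, 11, 4), and w × v = (564, 552, -672).
Distance = |w × v| / |v| = √1074384 / √6480 ≈ 12.876.

12.876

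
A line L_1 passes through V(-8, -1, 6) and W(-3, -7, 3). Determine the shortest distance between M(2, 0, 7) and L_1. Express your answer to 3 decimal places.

A direction vector for L_1 is W − V = (5, -6, -3).
Taking (-8, -1, 6) on L_1 with direction v = (5, -6, -3): w = M − (-8, -1, 6) = (10, 1, 1), and w × v = (3, 35, -65).
Distance = |w × v| / |v| = √5459 / √70 ≈ 8.831.

8.831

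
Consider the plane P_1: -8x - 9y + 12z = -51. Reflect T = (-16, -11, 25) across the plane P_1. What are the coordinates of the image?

λ = (n·T − d)/|n|² = (527 − (-51))/289 = 2.
Reflection = T − 2λn = (-16, -11, 25) − 4·(-8, -9, 12) = (16, 25, -23).

(16, 25, -23)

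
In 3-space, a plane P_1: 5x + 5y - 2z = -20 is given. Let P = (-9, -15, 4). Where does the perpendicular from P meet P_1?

(1, -5, 0)

Foot = P − λn with λ = (n·P − d)/|n|² = (-128 − (-20))/54 = -2.
Foot = (-9, -15, 4) − (-2)·(5, 5, -2) = (1, -5, 0).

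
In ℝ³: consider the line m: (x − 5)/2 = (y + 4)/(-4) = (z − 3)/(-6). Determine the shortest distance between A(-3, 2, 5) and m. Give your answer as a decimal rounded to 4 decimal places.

7.4642

m has direction (2, -4, -6) through (5, -4, 3).
Taking (5, -4, 3) on m with direction v = (2, -4, -6): w = A − (5, -4, 3) = (-8, 6, 2), and w × v = (-28, -44, 20).
Distance = |w × v| / |v| = √3120 / √56 ≈ 7.4642.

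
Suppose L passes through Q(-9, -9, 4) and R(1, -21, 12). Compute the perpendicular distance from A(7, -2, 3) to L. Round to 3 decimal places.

17.058

A direction vector for L is R − Q = (10, -12, 8).
Taking (-9, -9, 4) on L with direction v = (10, -12, 8): w = A − (-9, -9, 4) = (16, 7, -1), and w × v = (44, -138, -262).
Distance = |w × v| / |v| = √89624 / √308 ≈ 17.058.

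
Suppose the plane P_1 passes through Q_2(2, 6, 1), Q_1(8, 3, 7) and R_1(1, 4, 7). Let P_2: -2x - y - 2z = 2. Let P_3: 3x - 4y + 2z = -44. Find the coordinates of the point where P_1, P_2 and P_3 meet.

(-2, 8, -3)

Q_2Q_1 = (6, -3, 6), Q_2R_1 = (-1, -2, 6); a normal to P_1 is Q_2Q_1 × Q_2R_1 = (-6, -42, -15).
Using Q_2: P_1 has equation -6x - 42y - 15z = -279.
Solving the 3×3 linear system -6x - 42y - 15z = -279, -2x - y - 2z = 2, 3x - 4y + 2z = -44 (e.g. by elimination or Cramer's rule, determinant = -21) gives (-2, 8, -3).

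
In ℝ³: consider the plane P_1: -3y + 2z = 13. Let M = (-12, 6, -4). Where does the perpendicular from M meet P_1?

Foot = M − λn with λ = (n·M − d)/|n|² = (-26 − 13)/13 = -3.
Foot = (-12, 6, -4) − (-3)·(0, -3, 2) = (-12, -3, 2).

(-12, -3, 2)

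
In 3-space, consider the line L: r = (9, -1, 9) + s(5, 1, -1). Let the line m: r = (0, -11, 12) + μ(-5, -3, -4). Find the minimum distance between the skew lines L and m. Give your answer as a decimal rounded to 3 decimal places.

Common perpendicular direction n = (5, 1, -1) × (-5, -3, -4) = (-7, 25, -10).
With w = (0, -11, 12) − (9, -1, 9) = (-9, -10, 3), w · n = -217.
Distance = |w · n| / |n| = |-217| / √774 ≈ 7.800.

7.800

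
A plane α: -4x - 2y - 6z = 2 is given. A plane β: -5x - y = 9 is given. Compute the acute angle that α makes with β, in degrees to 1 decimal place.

cos θ = |n₁·n₂| / (|n₁||n₂|) = |22| / (√56 · √26).
θ = arccos(0.57656) ≈ 54.8°.

54.8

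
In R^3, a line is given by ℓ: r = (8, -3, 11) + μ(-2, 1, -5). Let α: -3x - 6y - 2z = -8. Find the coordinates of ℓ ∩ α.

Substitute r = (8, -3, 11) + t(-2, 1, -5) into the plane: -28 + 10t = -8, so t = 2.
Intersection: (8, -3, 11) + 2·(-2, 1, -5) = (4, -1, 1).

(4, -1, 1)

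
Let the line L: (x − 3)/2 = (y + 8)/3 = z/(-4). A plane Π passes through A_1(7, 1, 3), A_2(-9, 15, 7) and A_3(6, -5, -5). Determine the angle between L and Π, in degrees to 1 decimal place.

76.8

L has direction (2, 3, -4) through (3, -8, 0).
A_1A_2 = (-16, 14, 4), A_1A_3 = (-1, -6, -8); a normal to Π is A_1A_2 × A_1A_3 = (-88, -132, 110).
Using A_1: Π has equation -88x - 132y + 110z = -418.
sin θ = |n·v| / (|n||v|) = |-1012| / (√37268 · √29) = 0.97345.
θ ≈ 76.8°.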